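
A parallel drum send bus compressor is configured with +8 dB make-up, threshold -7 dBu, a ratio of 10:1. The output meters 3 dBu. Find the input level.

13 dBu

Before make-up, the level was 3 − 8 = -5 dBu.
The compressed level sits -5 − (-7) = 2 dB over threshold.
Undo the ratio: input overshoot = 2 × 10 = 20 dB, giving input = 13 dBu.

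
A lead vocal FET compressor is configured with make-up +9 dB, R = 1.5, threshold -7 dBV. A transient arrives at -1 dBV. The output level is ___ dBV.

6 dBV

-1 dBV sits 6 dB over threshold.
At 1.5:1 the overshoot is divided by 1.5, leaving 4 dB above threshold.
So the level is -7 + 4 = -3 dBV; make-up adds 9 dB, giving 6 dBV.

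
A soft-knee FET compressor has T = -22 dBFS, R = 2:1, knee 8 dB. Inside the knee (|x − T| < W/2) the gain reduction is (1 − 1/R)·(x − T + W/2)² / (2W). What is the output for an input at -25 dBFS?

-25.03125 dBFS

x − T + W/2 = -25 − (-22) + 4 = 1.
GR = (1 − 1/2) × 1² / 16 = 0.5 × 1 / 16 = 0.03125 dB.
Output = -25 − 0.03125 = -25.03125 dBFS.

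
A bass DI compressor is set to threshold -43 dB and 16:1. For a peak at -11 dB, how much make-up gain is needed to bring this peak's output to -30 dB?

Without make-up, output = threshold + overshoot/16 = -43 + 2 = -41 dB.
Gap to target: 11 dB.

11 dB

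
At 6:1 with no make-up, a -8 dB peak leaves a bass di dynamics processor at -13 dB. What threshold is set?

Let T be the threshold. Output overshoot = (input overshoot)/R, so -13 − T = (-8 − T)/6.
6·(-13 − T) = -8 − T → 5·T = -78 − (-8) = -70.
T = -70/5 = -14 dB.

-14 dB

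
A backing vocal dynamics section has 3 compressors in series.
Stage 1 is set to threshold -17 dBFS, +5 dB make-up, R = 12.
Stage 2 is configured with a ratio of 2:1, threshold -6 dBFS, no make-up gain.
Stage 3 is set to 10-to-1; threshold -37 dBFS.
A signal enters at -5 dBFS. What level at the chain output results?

Stage 1: -5 dBFS is 12 dB over -17 dBFS; at 12:1 that becomes 1 dB over, giving -16 dBFS; +5 dB make-up → -11 dBFS.
Stage 2: -11 dBFS is at or below the -6 dBFS threshold — no compression; output -11 dBFS.
Stage 3: 26 dB above -37 dBFS, reduced 10:1 to 2.6 dB above → -34.4 dBFS.

-34.4 dBFS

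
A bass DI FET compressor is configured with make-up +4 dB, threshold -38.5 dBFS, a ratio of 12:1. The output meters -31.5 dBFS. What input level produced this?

Stripping the +4 dB make-up gives -35.5 dBFS at the gain stage.
That's 3 dB above the -38.5 dBFS threshold.
Before 12:1 compression the overshoot was 3 × 12 = 36 dB, so input = -38.5 + 36 = -2.5 dBFS.

-2.5 dBFS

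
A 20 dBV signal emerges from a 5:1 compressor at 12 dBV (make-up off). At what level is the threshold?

10 dBV

Let T be the threshold. Output overshoot = (input overshoot)/R, so 12 − T = (20 − T)/5.
5·(12 − T) = 20 − T → 4·T = 60 − 20 = 40.
T = 40/4 = 10 dBV.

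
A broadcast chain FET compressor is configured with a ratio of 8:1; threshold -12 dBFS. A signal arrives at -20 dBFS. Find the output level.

-20 dBFS is 8 dB below the -12 dBFS threshold, so no gain reduction is applied.
Output = input = -20 dBFS.

-20 dBFS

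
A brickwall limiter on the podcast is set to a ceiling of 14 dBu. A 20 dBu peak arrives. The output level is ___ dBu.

14 dBu

At ∞:1, everything above 14 dBu is held at the ceiling.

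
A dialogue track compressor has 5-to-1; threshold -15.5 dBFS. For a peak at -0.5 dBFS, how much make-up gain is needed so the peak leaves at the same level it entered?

12 dB

The peak compresses to -15.5 + 15/5 = -12.5 dBFS.
To reach -0.5 dBFS requires -0.5 − (-12.5) = 12 dB of make-up.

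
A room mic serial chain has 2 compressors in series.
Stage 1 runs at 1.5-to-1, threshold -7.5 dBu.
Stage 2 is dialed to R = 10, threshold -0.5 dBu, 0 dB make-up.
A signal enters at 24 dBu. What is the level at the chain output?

0.9 dBu

Stage 1: overshoot 31.5 dB → 31.5/1.5 = 21 dB → 13.5 dBu.
Stage 2: overshoot 14 dB → 14/10 = 1.4 dB → 0.9 dBu.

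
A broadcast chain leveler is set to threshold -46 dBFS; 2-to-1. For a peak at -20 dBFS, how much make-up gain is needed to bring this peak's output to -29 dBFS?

The peak compresses to -46 + 26/2 = -33 dBFS.
To reach -29 dBFS requires -29 − (-33) = 4 dB of make-up.

4 dB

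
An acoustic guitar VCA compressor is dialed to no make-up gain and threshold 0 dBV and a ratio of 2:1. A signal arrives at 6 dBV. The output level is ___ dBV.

The input is 6 dB above the 0 dBV threshold.
At 2:1 the overshoot is divided by 2, leaving 3 dB above threshold.
So the level is 0 + 3 = 3 dBV.

3 dBV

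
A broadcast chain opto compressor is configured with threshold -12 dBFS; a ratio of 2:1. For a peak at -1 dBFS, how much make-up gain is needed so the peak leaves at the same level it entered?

Overshoot 11 dB → 11/2 = 5.5 dB after compression, so the compressed level is -12 + 5.5 = -6.5 dBFS.
Make-up = target − compressed = -1 − (-6.5) = 5.5 dB.

5.5 dB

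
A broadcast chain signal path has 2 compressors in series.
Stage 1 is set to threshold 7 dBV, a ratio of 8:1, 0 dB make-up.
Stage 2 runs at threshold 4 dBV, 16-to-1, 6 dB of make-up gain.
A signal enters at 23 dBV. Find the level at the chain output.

10.3125 dBV

Stage 1: 23 dBV is 16 dB over 7 dBV; at 8:1 that becomes 2 dB over, giving 9 dBV.
Stage 2: overshoot 5 dB → 5/16 = 0.3125 dB → 4.3125 dBV; +6 dB make-up → 10.3125 dBV.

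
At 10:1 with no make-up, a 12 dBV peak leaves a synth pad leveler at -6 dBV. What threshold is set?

-8 dBV

Gain reduction = 12 − (-6) = 18 dB; output overshoot = GR / (R − 1) = 18 / 9 = 2 dB.
Threshold = output − output overshoot = -6 − 2 = -8 dBV.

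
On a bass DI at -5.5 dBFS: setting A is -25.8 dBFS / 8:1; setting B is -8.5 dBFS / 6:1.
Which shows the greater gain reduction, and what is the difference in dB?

A: overshoot 20.3 dB → output overshoot 2.5375 dB → GR 17.7625 dB.
B: overshoot 3 dB → output overshoot 0.5 dB → GR 2.5 dB.
A applies 15.2625 dB more gain reduction.

A, by 15.2625 dB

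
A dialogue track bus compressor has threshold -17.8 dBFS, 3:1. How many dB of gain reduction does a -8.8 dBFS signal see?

Overshoot = -8.8 − (-17.8) = 9 dB.
At 3:1, output sits 9/3 = 3 dB above threshold.
So the signal is attenuated by 9 − 3 = 6 dB.

6 dB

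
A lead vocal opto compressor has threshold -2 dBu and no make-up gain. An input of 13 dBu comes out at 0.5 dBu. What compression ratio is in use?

Input overshoot = 13 − (-2) = 15 dB; output overshoot = 0.5 − (-2) = 2.5 dB.
Ratio = 15 / 2.5 = 6.

6:1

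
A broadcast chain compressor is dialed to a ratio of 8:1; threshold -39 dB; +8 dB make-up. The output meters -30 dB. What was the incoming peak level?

-31 dB

Before make-up, the level was -30 − 8 = -38 dB.
The compressed level sits -38 − (-39) = 1 dB over threshold.
Input overshoot = R × output overshoot = 8 dB → input = -39 + 8 = -31 dB.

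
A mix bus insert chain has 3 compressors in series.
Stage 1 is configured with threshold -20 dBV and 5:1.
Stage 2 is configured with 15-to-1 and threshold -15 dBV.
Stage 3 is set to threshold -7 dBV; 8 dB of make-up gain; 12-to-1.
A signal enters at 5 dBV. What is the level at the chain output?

-7 dBV

Stage 1: 25 dB above -20 dBV, reduced 5:1 to 5 dB above → -15 dBV.
Stage 2: -15 dBV is at or below the -15 dBV threshold — no compression; output -15 dBV.
Stage 3: -15 dBV ≤ -7 dBV, so stage 3 doesn't engage; make-up brings it to -7 dBV.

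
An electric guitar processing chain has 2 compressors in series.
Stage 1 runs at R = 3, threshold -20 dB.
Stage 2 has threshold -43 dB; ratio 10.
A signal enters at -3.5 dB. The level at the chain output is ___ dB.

-40.15 dB

Stage 1: overshoot 16.5 dB → 16.5/3 = 5.5 dB → -14.5 dB.
Stage 2: overshoot 28.5 dB → 28.5/10 = 2.85 dB → -40.15 dB.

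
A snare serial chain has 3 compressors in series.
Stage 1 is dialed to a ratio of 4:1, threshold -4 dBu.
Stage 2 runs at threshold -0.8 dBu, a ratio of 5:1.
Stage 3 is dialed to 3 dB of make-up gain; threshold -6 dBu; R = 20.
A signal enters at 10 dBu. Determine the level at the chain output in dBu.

-2.737 dBu

Stage 1: 10 dBu is 14 dB over -4 dBu; at 4:1 that becomes 3.5 dB over, giving -0.5 dBu.
Stage 2: 0.3 dB above -0.8 dBu, reduced 5:1 to 0.06 dB above → -0.74 dBu.
Stage 3: overshoot 5.26 dB → 5.26/20 = 0.263 dB → -5.737 dBu; +3 dB make-up → -2.737 dBu.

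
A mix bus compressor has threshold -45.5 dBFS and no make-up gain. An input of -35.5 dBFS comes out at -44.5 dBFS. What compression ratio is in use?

10:1

Input overshoot = -35.5 − (-45.5) = 10 dB; output overshoot = -44.5 − (-45.5) = 1 dB.
Ratio = 10 / 1 = 10.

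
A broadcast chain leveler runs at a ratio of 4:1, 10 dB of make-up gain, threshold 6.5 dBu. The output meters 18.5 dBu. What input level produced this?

Stripping the +10 dB make-up gives 8.5 dBu at the gain stage.
That's 2 dB above the 6.5 dBu threshold.
Before 4:1 compression the overshoot was 2 × 4 = 8 dB, so input = 6.5 + 8 = 14.5 dBu.

14.5 dBu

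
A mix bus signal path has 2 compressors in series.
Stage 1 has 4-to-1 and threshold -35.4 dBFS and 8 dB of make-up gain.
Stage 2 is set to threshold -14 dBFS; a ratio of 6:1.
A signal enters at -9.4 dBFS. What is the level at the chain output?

Stage 1: 26 dB above -35.4 dBFS, reduced 4:1 to 6.5 dB above → -28.9 dBFS; +8 dB make-up → -20.9 dBFS.
Stage 2: below threshold (-20.9 ≤ -14); passes unchanged; output -20.9 dBFS.

-20.9 dBFS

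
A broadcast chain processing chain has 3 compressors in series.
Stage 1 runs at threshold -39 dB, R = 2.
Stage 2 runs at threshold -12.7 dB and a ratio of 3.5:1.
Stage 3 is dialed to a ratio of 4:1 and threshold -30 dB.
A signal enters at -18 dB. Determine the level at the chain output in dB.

-29.625 dB

Stage 1: 21 dB above -39 dB, reduced 2:1 to 10.5 dB above → -28.5 dB.
Stage 2: below threshold (-28.5 ≤ -12.7); passes unchanged; output -28.5 dB.
Stage 3: -28.5 dB is 1.5 dB over -30 dB; at 4:1 that becomes 0.375 dB over, giving -29.625 dB.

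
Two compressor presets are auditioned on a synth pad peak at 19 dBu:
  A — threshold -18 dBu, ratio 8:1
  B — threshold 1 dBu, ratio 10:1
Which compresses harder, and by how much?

A: GR = 37 − 37/8 = 32.375 dB.
B: GR = 18 − 18/10 = 16.2 dB.
Difference: 16.175 dB in favour of A.

A, by 16.175 dB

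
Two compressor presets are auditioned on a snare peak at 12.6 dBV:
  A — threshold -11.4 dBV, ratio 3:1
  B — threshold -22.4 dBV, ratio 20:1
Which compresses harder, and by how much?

B, by 17.25 dB

A: overshoot 24 dB → output overshoot 8 dB → GR 16 dB.
B: overshoot 35 dB → output overshoot 1.75 dB → GR 33.25 dB.
B reduces 17.25 dB more.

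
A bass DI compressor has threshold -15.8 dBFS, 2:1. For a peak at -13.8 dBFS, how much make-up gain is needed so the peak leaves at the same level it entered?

The peak compresses to -15.8 + 2/2 = -14.8 dBFS.
To reach -13.8 dBFS requires -13.8 − (-14.8) = 1 dB of make-up.

1 dB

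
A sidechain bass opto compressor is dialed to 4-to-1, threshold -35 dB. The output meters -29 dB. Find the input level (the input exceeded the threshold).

-11 dB

Post-compression overshoot = -29 − (-35) = 6 dB.
Before 4:1 compression the overshoot was 6 × 4 = 24 dB, so input = -35 + 24 = -11 dB.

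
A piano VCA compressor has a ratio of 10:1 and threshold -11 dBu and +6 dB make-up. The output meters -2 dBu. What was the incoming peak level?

Before make-up, the level was -2 − 6 = -8 dBu.
Post-compression overshoot = -8 − (-11) = 3 dB.
Input overshoot = R × output overshoot = 30 dB → input = -11 + 30 = 19 dBu.

19 dBu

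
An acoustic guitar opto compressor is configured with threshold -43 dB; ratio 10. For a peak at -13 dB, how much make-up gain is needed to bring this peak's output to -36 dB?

Overshoot 30 dB → 30/10 = 3 dB after compression, so the compressed level is -43 + 3 = -40 dB.
Make-up = target − compressed = -36 − (-40) = 4 dB.

4 dB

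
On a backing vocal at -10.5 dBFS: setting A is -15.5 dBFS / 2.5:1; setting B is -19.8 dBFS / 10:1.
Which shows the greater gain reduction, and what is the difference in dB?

A: 5 dB over, compressed to 2 dB over, so 3 dB of GR.
B: 9.3 dB over, compressed to 0.93 dB over, so 8.37 dB of GR.
B applies 5.37 dB more gain reduction.

B, by 5.37 dB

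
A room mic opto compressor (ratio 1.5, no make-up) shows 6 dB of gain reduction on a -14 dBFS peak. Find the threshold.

-32 dBFS

Let T be the threshold. Output overshoot = (input overshoot)/R, so -20 − T = (-14 − T)/1.5.
1.5·(-20 − T) = -14 − T → 0.5·T = -30 − (-14) = -16.
T = -16/0.5 = -32 dBFS.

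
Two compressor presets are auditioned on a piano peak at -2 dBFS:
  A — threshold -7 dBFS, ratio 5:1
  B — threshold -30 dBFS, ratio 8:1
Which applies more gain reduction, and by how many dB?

A: 5 dB over, compressed to 1 dB over, so 4 dB of GR.
B: 28 dB over, compressed to 3.5 dB over, so 24.5 dB of GR.
Difference: 20.5 dB in favour of B.

B, by 20.5 dB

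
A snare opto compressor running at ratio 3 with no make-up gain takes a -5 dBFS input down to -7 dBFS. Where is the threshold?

-8 dBFS

Let T be the threshold. Output overshoot = (input overshoot)/R, so -7 − T = (-5 − T)/3.
3·(-7 − T) = -5 − T → 2·T = -21 − (-5) = -16.
T = -16/2 = -8 dBFS.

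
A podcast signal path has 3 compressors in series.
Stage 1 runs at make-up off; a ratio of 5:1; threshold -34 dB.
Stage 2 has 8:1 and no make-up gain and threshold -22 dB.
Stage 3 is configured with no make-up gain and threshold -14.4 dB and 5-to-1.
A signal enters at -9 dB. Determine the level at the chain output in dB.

-29 dB

Stage 1: 25 dB above -34 dB, reduced 5:1 to 5 dB above → -29 dB.
Stage 2: below threshold (-29 ≤ -22); passes unchanged; output -29 dB.
Stage 3: -29 dB is at or below the -14.4 dB threshold — no compression; output -29 dB.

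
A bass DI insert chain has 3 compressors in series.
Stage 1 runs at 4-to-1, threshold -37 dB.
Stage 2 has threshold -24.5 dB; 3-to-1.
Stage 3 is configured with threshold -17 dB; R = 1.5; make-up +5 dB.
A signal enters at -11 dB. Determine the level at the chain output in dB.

Stage 1: -11 dB is 26 dB over -37 dB; at 4:1 that becomes 6.5 dB over, giving -30.5 dB.
Stage 2: below threshold (-30.5 ≤ -24.5); passes unchanged; output -30.5 dB.
Stage 3: below threshold (-30.5 ≤ -17); passes unchanged; make-up brings it to -25.5 dB.

-25.5 dB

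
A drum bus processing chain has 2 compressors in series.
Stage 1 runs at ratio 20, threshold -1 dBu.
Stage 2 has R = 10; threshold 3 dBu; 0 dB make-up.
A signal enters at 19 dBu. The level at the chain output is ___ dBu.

0 dBu

Stage 1: 20 dB above -1 dBu, reduced 20:1 to 1 dB above → 0 dBu.
Stage 2: below threshold (0 ≤ 3); passes unchanged; output 0 dBu.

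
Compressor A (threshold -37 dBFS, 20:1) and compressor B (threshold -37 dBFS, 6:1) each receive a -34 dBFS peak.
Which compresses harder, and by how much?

A, by 0.35 dB

A: GR = 3 − 3/20 = 2.85 dB.
B: GR = 3 − 3/6 = 2.5 dB.
A reduces 0.35 dB more.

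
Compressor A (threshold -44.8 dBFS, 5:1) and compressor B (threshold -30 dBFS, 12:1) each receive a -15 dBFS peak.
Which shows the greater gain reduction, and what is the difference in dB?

A: overshoot 29.8 dB → output overshoot 5.96 dB → GR 23.84 dB.
B: overshoot 15 dB → output overshoot 1.25 dB → GR 13.75 dB.
Difference: 10.09 dB in favour of A.

A, by 10.09 dB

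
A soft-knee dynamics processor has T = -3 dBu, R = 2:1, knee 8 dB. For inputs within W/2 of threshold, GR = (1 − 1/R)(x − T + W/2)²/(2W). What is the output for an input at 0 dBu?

-1.53125 dBu

x − T + W/2 = 0 − (-3) + 4 = 7.
GR = (1 − 1/2) × 7² / 16 = 0.5 × 49 / 16 = 1.53125 dB.
Output = 0 − 1.53125 = -1.53125 dBu.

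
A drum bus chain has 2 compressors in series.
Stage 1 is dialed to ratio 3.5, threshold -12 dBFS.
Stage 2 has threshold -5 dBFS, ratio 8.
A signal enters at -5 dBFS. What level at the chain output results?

Stage 1: 7 dB above -12 dBFS, reduced 3.5:1 to 2 dB above → -10 dBFS.
Stage 2: -10 dBFS is at or below the -5 dBFS threshold — no compression; output -10 dBFS.

-10 dBFS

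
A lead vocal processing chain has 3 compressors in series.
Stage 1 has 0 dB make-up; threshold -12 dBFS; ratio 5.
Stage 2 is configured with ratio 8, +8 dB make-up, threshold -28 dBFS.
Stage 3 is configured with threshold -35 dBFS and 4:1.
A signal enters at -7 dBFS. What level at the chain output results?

-30.71875 dBFS

Stage 1: -7 dBFS is 5 dB over -12 dBFS; at 5:1 that becomes 1 dB over, giving -11 dBFS.
Stage 2: 17 dB above -28 dBFS, reduced 8:1 to 2.125 dB above → -25.875 dBFS; +8 dB make-up → -17.875 dBFS.
Stage 3: 17.125 dB above -35 dBFS, reduced 4:1 to 4.28125 dB above → -30.71875 dBFS.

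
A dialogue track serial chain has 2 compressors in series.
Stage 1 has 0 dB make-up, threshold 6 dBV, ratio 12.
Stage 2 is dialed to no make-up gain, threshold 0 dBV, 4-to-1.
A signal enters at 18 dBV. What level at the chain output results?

Stage 1: 12 dB above 6 dBV, reduced 12:1 to 1 dB above → 7 dBV.
Stage 2: 7 dB above 0 dBV, reduced 4:1 to 1.75 dB above → 1.75 dBV.

1.75 dBV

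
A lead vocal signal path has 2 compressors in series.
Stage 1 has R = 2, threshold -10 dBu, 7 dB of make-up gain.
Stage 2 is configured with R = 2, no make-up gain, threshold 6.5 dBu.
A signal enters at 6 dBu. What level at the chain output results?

5 dBu

Stage 1: overshoot 16 dB → 16/2 = 8 dB → -2 dBu; +7 dB make-up → 5 dBu.
Stage 2: 5 dBu ≤ 6.5 dBu, so stage 2 doesn't engage; output 5 dBu.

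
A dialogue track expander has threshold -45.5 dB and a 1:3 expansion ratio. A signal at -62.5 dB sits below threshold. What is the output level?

-96.5 dB

Undershoot = (-45.5) − (-62.5) = 17 dB.
At 1:3, that expands to 51 dB under threshold.
Output = -45.5 − 51 = -96.5 dB.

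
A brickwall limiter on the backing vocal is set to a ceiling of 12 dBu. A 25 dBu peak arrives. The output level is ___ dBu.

At ∞:1, everything above 12 dBu is held at the ceiling.

12 dBu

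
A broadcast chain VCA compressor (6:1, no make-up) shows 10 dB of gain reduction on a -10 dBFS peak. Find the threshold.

-22 dBFS

Input is 12 dB above T (since output overshoot × R = input overshoot: (-20 − T)·6 = -10 − T gives T = -22 dBFS).
Check: -22 + (-10 − (-22))/6 = -22 + 2 = -20 dBFS. ✓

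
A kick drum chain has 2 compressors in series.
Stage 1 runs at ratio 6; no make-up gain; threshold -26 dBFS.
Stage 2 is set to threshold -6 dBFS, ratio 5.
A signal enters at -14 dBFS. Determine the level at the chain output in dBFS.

Stage 1: 12 dB above -26 dBFS, reduced 6:1 to 2 dB above → -24 dBFS.
Stage 2: -24 dBFS is at or below the -6 dBFS threshold — no compression; output -24 dBFS.

-24 dBFS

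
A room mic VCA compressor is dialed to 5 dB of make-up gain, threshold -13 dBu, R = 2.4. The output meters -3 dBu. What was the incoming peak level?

Remove make-up: -3 − 5 = -8 dBu.
That's 5 dB above the -13 dBu threshold.
Before 2.4:1 compression the overshoot was 5 × 2.4 = 12 dB, so input = -13 + 12 = -1 dBu.

-1 dBu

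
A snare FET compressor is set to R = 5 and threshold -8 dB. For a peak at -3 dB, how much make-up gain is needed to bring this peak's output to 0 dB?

Overshoot 5 dB → 5/5 = 1 dB after compression, so the compressed level is -8 + 1 = -7 dB.
Make-up = target − compressed = 0 − (-7) = 7 dB.

7 dB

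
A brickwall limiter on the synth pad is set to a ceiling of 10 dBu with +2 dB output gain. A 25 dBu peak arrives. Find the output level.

The limiter clamps the peak to its 10 dBu ceiling.
Output gain then adds 2 dB: 10 + 2 = 12 dBu.

12 dBu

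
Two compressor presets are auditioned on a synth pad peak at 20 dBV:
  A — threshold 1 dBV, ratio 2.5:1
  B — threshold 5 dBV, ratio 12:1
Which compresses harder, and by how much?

A: 19 dB over, compressed to 7.6 dB over, so 11.4 dB of GR.
B: 15 dB over, compressed to 1.25 dB over, so 13.75 dB of GR.
B reduces 2.35 dB more.

B, by 2.35 dB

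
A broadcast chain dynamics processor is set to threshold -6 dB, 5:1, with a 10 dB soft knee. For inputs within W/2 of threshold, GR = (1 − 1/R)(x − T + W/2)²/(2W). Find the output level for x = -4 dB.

-5.96 dB

x − T + W/2 = -4 − (-6) + 5 = 7.
GR = (1 − 1/5) × 7² / 20 = 0.8 × 49 / 20 = 1.96 dB.
Output = -4 − 1.96 = -5.96 dB.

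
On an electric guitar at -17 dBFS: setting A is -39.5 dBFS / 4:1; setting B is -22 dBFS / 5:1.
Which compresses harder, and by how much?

A, by 12.875 dB

A: overshoot 22.5 dB → output overshoot 5.625 dB → GR 16.875 dB.
B: overshoot 5 dB → output overshoot 1 dB → GR 4 dB.
A reduces 12.875 dB more.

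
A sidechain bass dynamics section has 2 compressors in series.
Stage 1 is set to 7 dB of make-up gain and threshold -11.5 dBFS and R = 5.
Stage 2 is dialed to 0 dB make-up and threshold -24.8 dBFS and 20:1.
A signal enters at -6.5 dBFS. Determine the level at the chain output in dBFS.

-23.735 dBFS

Stage 1: -6.5 dBFS is 5 dB over -11.5 dBFS; at 5:1 that becomes 1 dB over, giving -10.5 dBFS; +7 dB make-up → -3.5 dBFS.
Stage 2: 21.3 dB above -24.8 dBFS, reduced 20:1 to 1.065 dB above → -23.735 dBFS.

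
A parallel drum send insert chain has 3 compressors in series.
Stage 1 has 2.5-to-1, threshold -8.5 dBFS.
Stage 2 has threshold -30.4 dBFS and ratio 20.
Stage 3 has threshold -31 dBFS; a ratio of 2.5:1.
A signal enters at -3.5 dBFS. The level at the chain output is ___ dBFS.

-30.282 dBFS

Stage 1: 5 dB above -8.5 dBFS, reduced 2.5:1 to 2 dB above → -6.5 dBFS.
Stage 2: -6.5 dBFS is 23.9 dB over -30.4 dBFS; at 20:1 that becomes 1.195 dB over, giving -29.205 dBFS.
Stage 3: 1.795 dB above -31 dBFS, reduced 2.5:1 to 0.718 dB above → -30.282 dBFS.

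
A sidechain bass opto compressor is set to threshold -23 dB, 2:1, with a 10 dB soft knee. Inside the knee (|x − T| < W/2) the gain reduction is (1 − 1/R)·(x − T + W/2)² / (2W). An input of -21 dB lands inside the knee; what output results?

x − T + W/2 = -21 − (-23) + 5 = 7.
GR = (1 − 1/2) × 7² / 20 = 0.5 × 49 / 20 = 1.225 dB.
Output = -21 − 1.225 = -22.225 dB.

-22.225 dB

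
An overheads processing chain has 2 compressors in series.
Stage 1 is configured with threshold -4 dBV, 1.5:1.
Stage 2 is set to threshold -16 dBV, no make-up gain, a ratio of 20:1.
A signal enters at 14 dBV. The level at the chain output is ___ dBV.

-14.8 dBV

Stage 1: 14 dBV is 18 dB over -4 dBV; at 1.5:1 that becomes 12 dB over, giving 8 dBV.
Stage 2: 24 dB above -16 dBV, reduced 20:1 to 1.2 dB above → -14.8 dBV.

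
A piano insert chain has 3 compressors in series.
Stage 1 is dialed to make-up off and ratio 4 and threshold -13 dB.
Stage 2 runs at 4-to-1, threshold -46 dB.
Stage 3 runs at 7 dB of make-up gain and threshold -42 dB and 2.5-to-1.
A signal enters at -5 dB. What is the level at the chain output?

Stage 1: 8 dB above -13 dB, reduced 4:1 to 2 dB above → -11 dB.
Stage 2: -11 dB is 35 dB over -46 dB; at 4:1 that becomes 8.75 dB over, giving -37.25 dB.
Stage 3: overshoot 4.75 dB → 4.75/2.5 = 1.9 dB → -40.1 dB; +7 dB make-up → -33.1 dB.

-33.1 dB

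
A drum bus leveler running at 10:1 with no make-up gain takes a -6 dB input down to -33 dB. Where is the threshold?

Input is 30 dB above T (since output overshoot × R = input overshoot: (-33 − T)·10 = -6 − T gives T = -36 dB).
Check: -36 + (-6 − (-36))/10 = -36 + 3 = -33 dB. ✓

-36 dB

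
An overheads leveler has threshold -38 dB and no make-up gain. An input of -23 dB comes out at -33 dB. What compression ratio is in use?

Input overshoot = -23 − (-38) = 15 dB; output overshoot = -33 − (-38) = 5 dB.
Ratio = 15 / 5 = 3.

3:1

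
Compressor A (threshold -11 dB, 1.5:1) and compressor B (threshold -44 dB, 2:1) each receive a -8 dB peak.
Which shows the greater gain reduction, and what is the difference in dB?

A: GR = 3 − 3/1.5 = 1 dB.
B: GR = 36 − 36/2 = 18 dB.
B applies 17 dB more gain reduction.

B, by 17 dB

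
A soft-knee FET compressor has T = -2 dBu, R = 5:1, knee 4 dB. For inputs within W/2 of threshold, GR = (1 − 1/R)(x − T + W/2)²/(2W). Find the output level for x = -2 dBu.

x − T + W/2 = -2 − (-2) + 2 = 2.
GR = (1 − 1/5) × 2² / 8 = 0.8 × 4 / 8 = 0.4 dB.
Output = -2 − 0.4 = -2.4 dBu.

-2.4 dBu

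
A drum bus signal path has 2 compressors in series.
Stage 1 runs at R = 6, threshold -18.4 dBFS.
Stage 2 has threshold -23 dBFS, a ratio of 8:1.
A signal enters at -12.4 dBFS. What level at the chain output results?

-22.3 dBFS

Stage 1: 6 dB above -18.4 dBFS, reduced 6:1 to 1 dB above → -17.4 dBFS.
Stage 2: -17.4 dBFS is 5.6 dB over -23 dBFS; at 8:1 that becomes 0.7 dB over, giving -22.3 dBFS.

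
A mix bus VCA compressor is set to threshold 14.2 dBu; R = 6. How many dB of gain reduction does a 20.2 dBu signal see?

20.2 dBu exceeds the threshold by 6 dB.
A 6:1 ratio leaves 1 dB of that excess.
So the signal is attenuated by 6 − 1 = 5 dB.

5 dB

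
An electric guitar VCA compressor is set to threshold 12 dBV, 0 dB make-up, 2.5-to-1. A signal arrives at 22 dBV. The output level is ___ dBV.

Overshoot: 22 − 12 = 10 dB.
The 10 dB excess becomes 4 dB after 2.5:1 reduction.
That puts the output at 16 dBV.

16 dBV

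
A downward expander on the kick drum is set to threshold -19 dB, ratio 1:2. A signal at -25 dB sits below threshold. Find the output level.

Below threshold, a 1:2 expander applies gain = (2−1)×(T − x) of attenuation.
(2−1) × 6 = 6 dB, so output = -25 − 6 = -31 dB.

-31 dB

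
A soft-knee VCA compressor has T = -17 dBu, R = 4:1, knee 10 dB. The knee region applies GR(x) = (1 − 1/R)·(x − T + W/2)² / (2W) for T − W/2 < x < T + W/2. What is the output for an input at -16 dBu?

x − T + W/2 = -16 − (-17) + 5 = 6.
GR = (1 − 1/4) × 6² / 20 = 0.75 × 36 / 20 = 1.35 dB.
Output = -16 − 1.35 = -17.35 dBu.

-17.35 dBu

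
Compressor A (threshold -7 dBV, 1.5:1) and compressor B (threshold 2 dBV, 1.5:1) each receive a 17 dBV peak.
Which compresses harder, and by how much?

A: 24 dB over, compressed to 16 dB over, so 8 dB of GR.
B: 15 dB over, compressed to 10 dB over, so 5 dB of GR.
Difference: 3 dB in favour of A.

A, by 3 dB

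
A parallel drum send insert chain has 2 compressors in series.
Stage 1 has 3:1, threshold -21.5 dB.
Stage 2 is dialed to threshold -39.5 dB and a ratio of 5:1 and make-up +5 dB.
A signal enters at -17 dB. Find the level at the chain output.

Stage 1: 4.5 dB above -21.5 dB, reduced 3:1 to 1.5 dB above → -20 dB.
Stage 2: -20 dB is 19.5 dB over -39.5 dB; at 5:1 that becomes 3.9 dB over, giving -35.6 dB; +5 dB make-up → -30.6 dB.

-30.6 dB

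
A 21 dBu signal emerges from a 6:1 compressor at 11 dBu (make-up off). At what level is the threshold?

Input is 12 dB above T (since output overshoot × R = input overshoot: (11 − T)·6 = 21 − T gives T = 9 dBu).
Check: 9 + (21 − 9)/6 = 9 + 2 = 11 dBu. ✓

9 dBu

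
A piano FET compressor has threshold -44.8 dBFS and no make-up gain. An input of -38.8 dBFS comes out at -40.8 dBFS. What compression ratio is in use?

1.5:1

Input overshoot = -38.8 − (-44.8) = 6 dB; output overshoot = -40.8 − (-44.8) = 4 dB.
Ratio = 6 / 4 = 1.5.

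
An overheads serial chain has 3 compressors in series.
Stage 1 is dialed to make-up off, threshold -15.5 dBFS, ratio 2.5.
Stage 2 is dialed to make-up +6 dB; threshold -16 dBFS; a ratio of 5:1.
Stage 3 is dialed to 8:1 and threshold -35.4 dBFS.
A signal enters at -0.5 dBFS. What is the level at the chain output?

-32.0625 dBFS

Stage 1: overshoot 15 dB → 15/2.5 = 6 dB → -9.5 dBFS.
Stage 2: -9.5 dBFS is 6.5 dB over -16 dBFS; at 5:1 that becomes 1.3 dB over, giving -14.7 dBFS; +6 dB make-up → -8.7 dBFS.
Stage 3: -8.7 dBFS is 26.7 dB over -35.4 dBFS; at 8:1 that becomes 3.3375 dB over, giving -32.0625 dBFS.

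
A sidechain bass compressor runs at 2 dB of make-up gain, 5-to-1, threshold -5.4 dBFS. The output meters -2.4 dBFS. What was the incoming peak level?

Stripping the +2 dB make-up gives -4.4 dBFS at the gain stage.
That's 1 dB above the -5.4 dBFS threshold.
Before 5:1 compression the overshoot was 1 × 5 = 5 dB, so input = -5.4 + 5 = -0.4 dBFS.

-0.4 dBFS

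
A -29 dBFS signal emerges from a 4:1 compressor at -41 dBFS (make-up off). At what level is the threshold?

-45 dBFS

Let T be the threshold. Output overshoot = (input overshoot)/R, so -41 − T = (-29 − T)/4.
4·(-41 − T) = -29 − T → 3·T = -164 − (-29) = -135.
T = -135/3 = -45 dBFS.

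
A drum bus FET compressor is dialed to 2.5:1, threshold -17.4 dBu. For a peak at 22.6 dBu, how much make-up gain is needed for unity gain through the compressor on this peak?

The peak compresses to -17.4 + 40/2.5 = -1.4 dBu.
To reach 22.6 dBu requires 22.6 − (-1.4) = 24 dB of make-up.

24 dB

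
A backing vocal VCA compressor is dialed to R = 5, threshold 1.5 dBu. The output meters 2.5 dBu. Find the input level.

That's 1 dB above the 1.5 dBu threshold.
Undo the ratio: input overshoot = 1 × 5 = 5 dB, giving input = 6.5 dBu.

6.5 dBu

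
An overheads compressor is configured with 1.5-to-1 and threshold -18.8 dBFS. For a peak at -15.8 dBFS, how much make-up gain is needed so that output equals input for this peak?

Without make-up, output = threshold + overshoot/1.5 = -18.8 + 2 = -16.8 dBFS.
Gap to target: 1 dB.

1 dB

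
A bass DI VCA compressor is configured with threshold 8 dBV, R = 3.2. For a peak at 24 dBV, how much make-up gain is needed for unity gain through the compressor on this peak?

Without make-up, output = threshold + overshoot/3.2 = 8 + 5 = 13 dBV.
Gap to target: 11 dB.

11 dB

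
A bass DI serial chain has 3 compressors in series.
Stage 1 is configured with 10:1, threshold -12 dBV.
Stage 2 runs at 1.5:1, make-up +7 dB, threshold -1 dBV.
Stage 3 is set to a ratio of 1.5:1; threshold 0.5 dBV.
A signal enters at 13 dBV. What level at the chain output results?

-2.5 dBV

Stage 1: overshoot 25 dB → 25/10 = 2.5 dB → -9.5 dBV.
Stage 2: -9.5 dBV is at or below the -1 dBV threshold — no compression; make-up brings it to -2.5 dBV.
Stage 3: -2.5 dBV ≤ 0.5 dBV, so stage 3 doesn't engage; output -2.5 dBV.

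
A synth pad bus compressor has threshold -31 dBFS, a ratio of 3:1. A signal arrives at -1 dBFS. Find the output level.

The input is 30 dB above the -31 dBFS threshold.
3:1 compression reduces that to 30/3 = 10 dB over.
Output = -31 + 10 = -21 dBFS.

-21 dBFS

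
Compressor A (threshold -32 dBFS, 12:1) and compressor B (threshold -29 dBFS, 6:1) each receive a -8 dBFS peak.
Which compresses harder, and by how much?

A: overshoot 24 dB → output overshoot 2 dB → GR 22 dB.
B: overshoot 21 dB → output overshoot 3.5 dB → GR 17.5 dB.
Difference: 4.5 dB in favour of A.

A, by 4.5 dB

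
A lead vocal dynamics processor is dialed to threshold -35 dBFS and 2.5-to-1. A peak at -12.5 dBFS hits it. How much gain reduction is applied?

The signal is 22.5 dB above threshold.
A 2.5:1 ratio leaves 9 dB of that excess.
Gain reduction = 22.5 − 9 = 13.5 dB.

13.5 dB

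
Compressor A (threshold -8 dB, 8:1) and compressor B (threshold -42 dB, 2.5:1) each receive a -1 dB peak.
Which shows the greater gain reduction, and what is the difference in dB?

B, by 18.475 dB

A: overshoot 7 dB → output overshoot 0.875 dB → GR 6.125 dB.
B: overshoot 41 dB → output overshoot 16.4 dB → GR 24.6 dB.
B reduces 18.475 dB more.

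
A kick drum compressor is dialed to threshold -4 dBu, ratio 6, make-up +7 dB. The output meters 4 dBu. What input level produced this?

Before make-up, the level was 4 − 7 = -3 dBu.
That's 1 dB above the -4 dBu threshold.
Input overshoot = R × output overshoot = 6 dB → input = -4 + 6 = 2 dBu.

2 dBu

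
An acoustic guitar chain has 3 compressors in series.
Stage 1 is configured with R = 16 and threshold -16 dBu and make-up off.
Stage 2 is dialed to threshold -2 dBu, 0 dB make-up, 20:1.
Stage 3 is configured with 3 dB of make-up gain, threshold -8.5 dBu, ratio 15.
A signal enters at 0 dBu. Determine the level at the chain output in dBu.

Stage 1: 16 dB above -16 dBu, reduced 16:1 to 1 dB above → -15 dBu.
Stage 2: -15 dBu is at or below the -2 dBu threshold — no compression; output -15 dBu.
Stage 3: -15 dBu is at or below the -8.5 dBu threshold — no compression; make-up brings it to -12 dBu.

-12 dBu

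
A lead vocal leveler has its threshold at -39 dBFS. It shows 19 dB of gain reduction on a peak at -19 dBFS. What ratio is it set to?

20:1

Input overshoot = -19 − (-39) = 20 dB.
Output overshoot = 20 − 19 = 1 dB.
Ratio = input overshoot / output overshoot = 20 / 1 = 20.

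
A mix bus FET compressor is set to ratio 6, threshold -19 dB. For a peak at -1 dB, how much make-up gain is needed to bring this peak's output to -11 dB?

5 dB

The peak compresses to -19 + 18/6 = -16 dB.
To reach -11 dB requires -11 − (-16) = 5 dB of make-up.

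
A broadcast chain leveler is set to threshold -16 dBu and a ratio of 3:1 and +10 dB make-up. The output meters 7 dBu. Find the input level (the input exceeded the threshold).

Stripping the +10 dB make-up gives -3 dBu at the gain stage.
That's 13 dB above the -16 dBu threshold.
Before 3:1 compression the overshoot was 13 × 3 = 39 dB, so input = -16 + 39 = 23 dBu.

23 dBu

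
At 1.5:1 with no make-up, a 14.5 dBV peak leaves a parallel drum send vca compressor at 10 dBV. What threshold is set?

1 dBV

Input is 13.5 dB above T (since output overshoot × R = input overshoot: (10 − T)·1.5 = 14.5 − T gives T = 1 dBV).
Check: 1 + (14.5 − 1)/1.5 = 1 + 9 = 10 dBV. ✓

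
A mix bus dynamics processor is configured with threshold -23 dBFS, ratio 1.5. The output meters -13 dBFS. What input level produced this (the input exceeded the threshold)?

-8 dBFS

Post-compression overshoot = -13 − (-23) = 10 dB.
Input overshoot = R × output overshoot = 15 dB → input = -23 + 15 = -8 dBFS.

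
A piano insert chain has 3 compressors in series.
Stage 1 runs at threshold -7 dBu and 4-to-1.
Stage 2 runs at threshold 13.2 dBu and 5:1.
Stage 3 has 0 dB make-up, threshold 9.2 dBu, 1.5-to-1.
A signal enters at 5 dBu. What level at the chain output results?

Stage 1: 12 dB above -7 dBu, reduced 4:1 to 3 dB above → -4 dBu.
Stage 2: below threshold (-4 ≤ 13.2); passes unchanged; output -4 dBu.
Stage 3: below threshold (-4 ≤ 9.2); passes unchanged; output -4 dBu.

-4 dBu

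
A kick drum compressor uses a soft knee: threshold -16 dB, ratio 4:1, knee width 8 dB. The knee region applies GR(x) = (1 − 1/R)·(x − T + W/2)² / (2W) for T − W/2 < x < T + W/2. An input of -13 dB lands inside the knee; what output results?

-15.296875 dB

x − T + W/2 = -13 − (-16) + 4 = 7.
GR = (1 − 1/4) × 7² / 16 = 0.75 × 49 / 16 = 2.296875 dB.
Output = -13 − 2.296875 = -15.296875 dB.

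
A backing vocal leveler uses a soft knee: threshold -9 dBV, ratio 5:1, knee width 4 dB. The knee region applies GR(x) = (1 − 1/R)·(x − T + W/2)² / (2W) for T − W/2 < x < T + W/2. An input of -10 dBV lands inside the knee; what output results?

-10.1 dBV

x − T + W/2 = -10 − (-9) + 2 = 1.
GR = (1 − 1/5) × 1² / 8 = 0.8 × 1 / 8 = 0.1 dB.
Output = -10 − 0.1 = -10.1 dBV.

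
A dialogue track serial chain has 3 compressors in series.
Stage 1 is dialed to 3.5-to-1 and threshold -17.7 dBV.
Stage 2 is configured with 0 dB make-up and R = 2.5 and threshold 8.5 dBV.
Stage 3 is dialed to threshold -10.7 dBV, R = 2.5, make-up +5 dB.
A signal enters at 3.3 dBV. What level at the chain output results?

Stage 1: 3.3 dBV is 21 dB over -17.7 dBV; at 3.5:1 that becomes 6 dB over, giving -11.7 dBV.
Stage 2: -11.7 dBV is at or below the 8.5 dBV threshold — no compression; output -11.7 dBV.
Stage 3: below threshold (-11.7 ≤ -10.7); passes unchanged; make-up brings it to -6.7 dBV.

-6.7 dBV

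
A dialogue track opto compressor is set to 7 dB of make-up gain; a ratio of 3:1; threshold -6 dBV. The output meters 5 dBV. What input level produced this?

Before make-up, the level was 5 − 7 = -2 dBV.
Post-compression overshoot = -2 − (-6) = 4 dB.
Input overshoot = R × output overshoot = 12 dB → input = -6 + 12 = 6 dBV.

6 dBV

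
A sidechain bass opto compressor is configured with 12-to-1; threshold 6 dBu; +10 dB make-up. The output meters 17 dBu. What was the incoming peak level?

18 dBu

Remove make-up: 17 − 10 = 7 dBu.
The compressed level sits 7 − 6 = 1 dB over threshold.
Input overshoot = R × output overshoot = 12 dB → input = 6 + 12 = 18 dBu.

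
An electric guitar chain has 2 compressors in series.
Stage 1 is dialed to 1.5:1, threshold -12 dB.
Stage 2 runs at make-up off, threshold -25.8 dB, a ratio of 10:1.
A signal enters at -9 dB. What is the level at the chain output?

-24.22 dB

Stage 1: 3 dB above -12 dB, reduced 1.5:1 to 2 dB above → -10 dB.
Stage 2: overshoot 15.8 dB → 15.8/10 = 1.58 dB → -24.22 dB.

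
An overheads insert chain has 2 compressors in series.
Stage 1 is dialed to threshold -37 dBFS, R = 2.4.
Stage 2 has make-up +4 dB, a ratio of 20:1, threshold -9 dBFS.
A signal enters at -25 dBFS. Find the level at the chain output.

Stage 1: 12 dB above -37 dBFS, reduced 2.4:1 to 5 dB above → -32 dBFS.
Stage 2: -32 dBFS is at or below the -9 dBFS threshold — no compression; make-up brings it to -28 dBFS.

-28 dBFS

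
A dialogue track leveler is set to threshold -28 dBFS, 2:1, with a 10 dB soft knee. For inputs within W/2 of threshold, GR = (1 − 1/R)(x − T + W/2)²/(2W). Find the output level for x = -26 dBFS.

-27.225 dBFS

x − T + W/2 = -26 − (-28) + 5 = 7.
GR = (1 − 1/2) × 7² / 20 = 0.5 × 49 / 20 = 1.225 dB.
Output = -26 − 1.225 = -27.225 dBFS.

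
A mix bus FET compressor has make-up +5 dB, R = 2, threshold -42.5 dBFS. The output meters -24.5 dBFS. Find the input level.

Before make-up, the level was -24.5 − 5 = -29.5 dBFS.
That's 13 dB above the -42.5 dBFS threshold.
Input overshoot = R × output overshoot = 26 dB → input = -42.5 + 26 = -16.5 dBFS.

-16.5 dBFS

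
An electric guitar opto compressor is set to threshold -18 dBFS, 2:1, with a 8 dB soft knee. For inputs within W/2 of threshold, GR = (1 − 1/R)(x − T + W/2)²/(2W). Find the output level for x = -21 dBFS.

-21.03125 dBFS

x − T + W/2 = -21 − (-18) + 4 = 1.
GR = (1 − 1/2) × 1² / 16 = 0.5 × 1 / 16 = 0.03125 dB.
Output = -21 − 0.03125 = -21.03125 dBFS.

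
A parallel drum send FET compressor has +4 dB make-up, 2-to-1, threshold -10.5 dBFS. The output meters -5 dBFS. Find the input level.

Remove make-up: -5 − 4 = -9 dBFS.
The compressed level sits -9 − (-10.5) = 1.5 dB over threshold.
Input overshoot = R × output overshoot = 3 dB → input = -10.5 + 3 = -7.5 dBFS.

-7.5 dBFS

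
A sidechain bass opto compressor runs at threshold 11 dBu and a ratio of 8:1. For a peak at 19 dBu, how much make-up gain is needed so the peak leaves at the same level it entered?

7 dB

Overshoot 8 dB → 8/8 = 1 dB after compression, so the compressed level is 11 + 1 = 12 dBu.
Make-up = target − compressed = 19 − 12 = 7 dB.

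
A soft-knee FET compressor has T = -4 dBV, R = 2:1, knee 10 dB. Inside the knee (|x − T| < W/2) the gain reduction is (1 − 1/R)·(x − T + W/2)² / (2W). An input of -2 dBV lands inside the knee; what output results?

-3.225 dBV

x − T + W/2 = -2 − (-4) + 5 = 7.
GR = (1 − 1/2) × 7² / 20 = 0.5 × 49 / 20 = 1.225 dB.
Output = -2 − 1.225 = -3.225 dBV.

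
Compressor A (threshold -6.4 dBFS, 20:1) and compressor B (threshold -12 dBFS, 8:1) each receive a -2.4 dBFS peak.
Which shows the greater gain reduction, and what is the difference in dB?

B, by 4.6 dB

A: GR = 4 − 4/20 = 3.8 dB.
B: GR = 9.6 − 9.6/8 = 8.4 dB.
Difference: 4.6 dB in favour of B.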